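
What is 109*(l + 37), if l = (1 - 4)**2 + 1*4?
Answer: 5450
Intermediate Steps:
l = 13 (l = (-3)**2 + 4 = 9 + 4 = 13)
109*(l + 37) = 109*(13 + 37) = 109*50 = 5450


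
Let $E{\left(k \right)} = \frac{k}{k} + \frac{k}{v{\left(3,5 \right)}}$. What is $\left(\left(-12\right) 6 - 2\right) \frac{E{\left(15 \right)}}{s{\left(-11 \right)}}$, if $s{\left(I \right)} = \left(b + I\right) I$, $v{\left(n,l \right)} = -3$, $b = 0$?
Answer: $\frac{296}{121} \approx 2.4463$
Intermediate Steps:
$E{\left(k \right)} = 1 - \frac{k}{3}$ ($E{\left(k \right)} = \frac{k}{k} + \frac{k}{-3} = 1 + k \left(- \frac{1}{3}\right) = 1 - \frac{k}{3}$)
$s{\left(I \right)} = I^{2}$ ($s{\left(I \right)} = \left(0 + I\right) I = I I = I^{2}$)
$\left(\left(-12\right) 6 - 2\right) \frac{E{\left(15 \right)}}{s{\left(-11 \right)}} = \left(\left(-12\right) 6 - 2\right) \frac{1 - 5}{\left(-11\right)^{2}} = \left(-72 - 2\right) \frac{1 - 5}{121} = - 74 \left(\left(-4\right) \frac{1}{121}\right) = \left(-74\right) \left(- \frac{4}{121}\right) = \frac{296}{121}$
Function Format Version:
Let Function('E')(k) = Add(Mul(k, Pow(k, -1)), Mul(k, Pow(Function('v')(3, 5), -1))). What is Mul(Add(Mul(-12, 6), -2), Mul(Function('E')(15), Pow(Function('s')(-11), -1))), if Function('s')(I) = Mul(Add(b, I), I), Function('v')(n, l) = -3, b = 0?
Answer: Rational(296, 121) ≈ 2.4463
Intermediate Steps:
Function('E')(k) = Add(1, Mul(Rational(-1, 3), k)) (Function('E')(k) = Add(Mul(k, Pow(k, -1)), Mul(k, Pow(-3, -1))) = Add(1, Mul(k, Rational(-1, 3))) = Add(1, Mul(Rational(-1, 3), k)))
Function('s')(I) = Pow(I, 2) (Function('s')(I) = Mul(Add(0, I), I) = Mul(I, I) = Pow(I, 2))
Mul(Add(Mul(-12, 6), -2), Mul(Function('E')(15), Pow(Function('s')(-11), -1))) = Mul(Add(Mul(-12, 6), -2), Mul(Add(1, Mul(Rational(-1, 3), 15)), Pow(Pow(-11, 2), -1))) = Mul(Add(-72, -2), Mul(Add(1, -5), Pow(121, -1))) = Mul(-74, Mul(-4, Rational(1, 121))) = Mul(-74, Rational(-4, 121)) = Rational(296, 121)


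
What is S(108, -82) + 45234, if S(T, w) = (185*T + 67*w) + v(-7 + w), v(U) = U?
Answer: 59631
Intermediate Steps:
S(T, w) = -7 + 68*w + 185*T (S(T, w) = (185*T + 67*w) + (-7 + w) = (67*w + 185*T) + (-7 + w) = -7 + 68*w + 185*T)
S(108, -82) + 45234 = (-7 + 68*(-82) + 185*108) + 45234 = (-7 - 5576 + 19980) + 45234 = 14397 + 45234 = 59631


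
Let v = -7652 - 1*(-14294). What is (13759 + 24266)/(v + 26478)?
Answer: 845/736 ≈ 1.1481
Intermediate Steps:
v = 6642 (v = -7652 + 14294 = 6642)
(13759 + 24266)/(v + 26478) = (13759 + 24266)/(6642 + 26478) = 38025/33120 = 38025*(1/33120) = 845/736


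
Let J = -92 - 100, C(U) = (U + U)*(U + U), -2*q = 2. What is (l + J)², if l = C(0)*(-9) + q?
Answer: 37249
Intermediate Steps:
q = -1 (q = -½*2 = -1)
C(U) = 4*U² (C(U) = (2*U)*(2*U) = 4*U²)
l = -1 (l = (4*0²)*(-9) - 1 = (4*0)*(-9) - 1 = 0*(-9) - 1 = 0 - 1 = -1)
J = -192
(l + J)² = (-1 - 192)² = (-193)² = 37249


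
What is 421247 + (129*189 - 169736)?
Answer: 275892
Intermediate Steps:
421247 + (129*189 - 169736) = 421247 + (24381 - 169736) = 421247 - 145355 = 275892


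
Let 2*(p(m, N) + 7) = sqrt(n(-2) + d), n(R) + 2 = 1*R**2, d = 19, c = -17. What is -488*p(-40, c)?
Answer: 3416 - 244*sqrt(21) ≈ 2297.9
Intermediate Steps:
n(R) = -2 + R**2 (n(R) = -2 + 1*R**2 = -2 + R**2)
p(m, N) = -7 + sqrt(21)/2 (p(m, N) = -7 + sqrt((-2 + (-2)**2) + 19)/2 = -7 + sqrt((-2 + 4) + 19)/2 = -7 + sqrt(2 + 19)/2 = -7 + sqrt(21)/2)
-488*p(-40, c) = -488*(-7 + sqrt(21)/2) = 3416 - 244*sqrt(21)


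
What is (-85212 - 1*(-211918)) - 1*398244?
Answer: -271538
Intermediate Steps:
(-85212 - 1*(-211918)) - 1*398244 = (-85212 + 211918) - 398244 = 126706 - 398244 = -271538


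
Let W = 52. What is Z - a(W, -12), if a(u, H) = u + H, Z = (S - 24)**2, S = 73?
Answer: 2361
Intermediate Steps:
Z = 2401 (Z = (73 - 24)**2 = 49**2 = 2401)
a(u, H) = H + u
Z - a(W, -12) = 2401 - (-12 + 52) = 2401 - 1*40 = 2401 - 40 = 2361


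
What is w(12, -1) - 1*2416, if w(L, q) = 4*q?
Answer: -2420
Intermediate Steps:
w(12, -1) - 1*2416 = 4*(-1) - 1*2416 = -4 - 2416 = -2420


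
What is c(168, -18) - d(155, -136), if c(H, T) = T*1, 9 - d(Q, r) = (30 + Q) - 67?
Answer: 91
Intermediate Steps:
d(Q, r) = 46 - Q (d(Q, r) = 9 - ((30 + Q) - 67) = 9 - (-37 + Q) = 9 + (37 - Q) = 46 - Q)
c(H, T) = T
c(168, -18) - d(155, -136) = -18 - (46 - 1*155) = -18 - (46 - 155) = -18 - 1*(-109) = -18 + 109 = 91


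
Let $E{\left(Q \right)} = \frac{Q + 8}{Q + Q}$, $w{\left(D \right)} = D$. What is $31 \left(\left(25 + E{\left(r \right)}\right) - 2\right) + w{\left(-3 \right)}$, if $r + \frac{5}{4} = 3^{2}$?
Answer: $\frac{1483}{2} \approx 741.5$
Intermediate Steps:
$r = \frac{31}{4}$ ($r = - \frac{5}{4} + 3^{2} = - \frac{5}{4} + 9 = \frac{31}{4} \approx 7.75$)
$E{\left(Q \right)} = \frac{8 + Q}{2 Q}$
$31 \left(\left(25 + E{\left(r \right)}\right) - 2\right) + w{\left(-3 \right)} = 31 \left(\left(25 + \frac{8 + \frac{31}{4}}{2 \cdot \frac{31}{4}}\right) - 2\right) - 3 = 31 \left(\left(25 + \frac{1}{2} \cdot \frac{4}{31} \cdot \frac{63}{4}\right) - 2\right) - 3 = 31 \left(\left(25 + \frac{63}{62}\right) - 2\right) - 3 = 31 \left(\frac{1613}{62} - 2\right) - 3 = 31 \cdot \frac{1489}{62} - 3 = \frac{1489}{2} - 3 = \frac{1483}{2}$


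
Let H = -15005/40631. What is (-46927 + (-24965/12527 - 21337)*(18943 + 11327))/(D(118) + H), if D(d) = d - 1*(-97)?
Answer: -328792936386986479/109243707820 ≈ -3.0097e+6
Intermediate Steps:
H = -15005/40631 (H = -15005*1/40631 = -15005/40631 ≈ -0.36930)
D(d) = 97 + d (D(d) = d + 97 = 97 + d)
(-46927 + (-24965/12527 - 21337)*(18943 + 11327))/(D(118) + H) = (-46927 + (-24965/12527 - 21337)*(18943 + 11327))/((97 + 118) - 15005/40631) = (-46927 + (-24965*1/12527 - 21337)*30270)/(215 - 15005/40631) = (-46927 + (-24965/12527 - 21337)*30270)/(8720660/40631) = (-46927 - 267313564/12527*30270)*(40631/8720660) = (-46927 - 8091581582280/12527)*(40631/8720660) = -8092169436809/12527*40631/8720660 = -328792936386986479/109243707820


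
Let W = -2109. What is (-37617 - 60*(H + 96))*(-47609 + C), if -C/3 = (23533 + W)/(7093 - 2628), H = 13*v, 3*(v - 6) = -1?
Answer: 10163480329229/4465 ≈ 2.2763e+9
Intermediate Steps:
v = 17/3 (v = 6 + (⅓)*(-1) = 6 - ⅓ = 17/3 ≈ 5.6667)
H = 221/3 (H = 13*(17/3) = 221/3 ≈ 73.667)
C = -64272/4465 (C = -3*(23533 - 2109)/(7093 - 2628) = -64272/4465 ≈ -14.395)
(-37617 - 60*(H + 96))*(-47609 + C) = (-37617 - 60*(221/3 + 96))*(-47609 - 64272/4465) = (-37617 - 60*509/3)*(-212638457/4465) = (-37617 - 10180)*(-212638457/4465) = -47797*(-212638457/4465) = 10163480329229/4465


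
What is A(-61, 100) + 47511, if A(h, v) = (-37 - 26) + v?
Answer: 47548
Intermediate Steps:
A(h, v) = -63 + v
A(-61, 100) + 47511 = (-63 + 100) + 47511 = 37 + 47511 = 47548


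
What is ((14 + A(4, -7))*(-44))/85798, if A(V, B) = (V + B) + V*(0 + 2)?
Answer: -418/42899 ≈ -0.0097438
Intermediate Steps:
A(V, B) = B + 3*V (A(V, B) = (B + V) + V*2 = (B + V) + 2*V = B + 3*V)
((14 + A(4, -7))*(-44))/85798 = ((14 + (-7 + 3*4))*(-44))/85798 = ((14 + (-7 + 12))*(-44))*(1/85798) = ((14 + 5)*(-44))*(1/85798) = (19*(-44))*(1/85798) = -836*1/85798 = -418/42899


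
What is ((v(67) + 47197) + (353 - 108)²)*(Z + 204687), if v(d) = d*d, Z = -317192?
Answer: -12568046055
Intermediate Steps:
v(d) = d²
((v(67) + 47197) + (353 - 108)²)*(Z + 204687) = ((67² + 47197) + (353 - 108)²)*(-317192 + 204687) = ((4489 + 47197) + 245²)*(-112505) = (51686 + 60025)*(-112505) = 111711*(-112505) = -12568046055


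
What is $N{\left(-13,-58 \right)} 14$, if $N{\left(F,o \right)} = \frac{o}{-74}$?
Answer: $\frac{406}{37} \approx 10.973$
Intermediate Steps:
$N{\left(F,o \right)} = - \frac{o}{74}$ ($N{\left(F,o \right)} = o \left(- \frac{1}{74}\right) = - \frac{o}{74}$)
$N{\left(-13,-58 \right)} 14 = \left(- \frac{1}{74}\right) \left(-58\right) 14 = \frac{29}{37} \cdot 14 = \frac{406}{37}$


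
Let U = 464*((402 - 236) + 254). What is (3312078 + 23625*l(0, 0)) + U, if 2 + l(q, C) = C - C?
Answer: 3459708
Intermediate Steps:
U = 194880 (U = 464*(166 + 254) = 464*420 = 194880)
l(q, C) = -2 (l(q, C) = -2 + (C - C) = -2 + 0 = -2)
(3312078 + 23625*l(0, 0)) + U = (3312078 + 23625*(-2)) + 194880 = (3312078 - 47250) + 194880 = 3264828 + 194880 = 3459708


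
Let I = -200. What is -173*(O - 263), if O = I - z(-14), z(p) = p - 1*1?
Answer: 77504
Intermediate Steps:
z(p) = -1 + p (z(p) = p - 1 = -1 + p)
O = -185 (O = -200 - (-1 - 14) = -200 - 1*(-15) = -200 + 15 = -185)
-173*(O - 263) = -173*(-185 - 263) = -173*(-448) = 77504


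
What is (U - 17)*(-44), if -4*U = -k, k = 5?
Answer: 693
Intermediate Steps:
U = 5/4 (U = -(-1)*5/4 = -1/4*(-5) = 5/4 ≈ 1.2500)
(U - 17)*(-44) = (5/4 - 17)*(-44) = -63/4*(-44) = 693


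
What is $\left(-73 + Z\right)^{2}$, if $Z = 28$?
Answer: $2025$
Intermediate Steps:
$\left(-73 + Z\right)^{2} = \left(-73 + 28\right)^{2} = \left(-45\right)^{2} = 2025$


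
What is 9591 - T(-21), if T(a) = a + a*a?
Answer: 9171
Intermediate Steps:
T(a) = a + a²
9591 - T(-21) = 9591 - (-21)*(1 - 21) = 9591 - (-21)*(-20) = 9591 - 1*420 = 9591 - 420 = 9171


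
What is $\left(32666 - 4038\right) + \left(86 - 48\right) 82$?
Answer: $31744$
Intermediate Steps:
$\left(32666 - 4038\right) + \left(86 - 48\right) 82 = 28628 + 38 \cdot 82 = 28628 + 3116 = 31744$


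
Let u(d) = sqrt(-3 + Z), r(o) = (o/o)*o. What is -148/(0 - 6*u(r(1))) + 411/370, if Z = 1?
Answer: 411/370 - 37*I*sqrt(2)/3 ≈ 1.1108 - 17.442*I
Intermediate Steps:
r(o) = o (r(o) = 1*o = o)
u(d) = I*sqrt(2) (u(d) = sqrt(-3 + 1) = sqrt(-2) = I*sqrt(2))
-148/(0 - 6*u(r(1))) + 411/370 = -148/(0 - 6*I*sqrt(2)) + 411/370 = -148/(0 - 6*I*sqrt(2)) + 411*(1/370) = -148*I*sqrt(2)/12 + 411/370 = -37*I*sqrt(2)/3 + 411/370 = 411/370 - 37*I*sqrt(2)/3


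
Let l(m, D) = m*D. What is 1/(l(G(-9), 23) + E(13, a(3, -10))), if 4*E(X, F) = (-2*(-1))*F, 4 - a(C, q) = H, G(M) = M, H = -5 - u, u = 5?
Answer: -1/200 ≈ -0.0050000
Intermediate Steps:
H = -10 (H = -5 - 1*5 = -5 - 5 = -10)
a(C, q) = 14 (a(C, q) = 4 - 1*(-10) = 4 + 10 = 14)
l(m, D) = D*m
E(X, F) = F/2 (E(X, F) = ((-2*(-1))*F)/4 = (2*F)/4 = F/2)
1/(l(G(-9), 23) + E(13, a(3, -10))) = 1/(23*(-9) + (½)*14) = 1/(-207 + 7) = 1/(-200) = -1/200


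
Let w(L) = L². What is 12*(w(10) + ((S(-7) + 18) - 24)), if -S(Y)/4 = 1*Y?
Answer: 1464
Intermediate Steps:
S(Y) = -4*Y
12*(w(10) + ((S(-7) + 18) - 24)) = 12*(10² + ((-4*(-7) + 18) - 24)) = 12*(100 + ((28 + 18) - 24)) = 12*(100 + (46 - 24)) = 12*(100 + 22) = 12*122 = 1464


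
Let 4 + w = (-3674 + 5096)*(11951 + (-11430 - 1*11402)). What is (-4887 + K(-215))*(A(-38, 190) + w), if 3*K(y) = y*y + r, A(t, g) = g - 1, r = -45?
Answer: -487680784843/3 ≈ -1.6256e+11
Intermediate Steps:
A(t, g) = -1 + g
w = -15472786 (w = -4 + (-3674 + 5096)*(11951 + (-11430 - 1*11402)) = -4 + 1422*(11951 + (-11430 - 11402)) = -4 + 1422*(11951 - 22832) = -4 + 1422*(-10881) = -4 - 15472782 = -15472786)
K(y) = -15 + y²/3 (K(y) = (y*y - 45)/3 = (y² - 45)/3 = (-45 + y²)/3 = -15 + y²/3)
(-4887 + K(-215))*(A(-38, 190) + w) = (-4887 + (-15 + (⅓)*(-215)²))*((-1 + 190) - 15472786) = (-4887 + (-15 + (⅓)*46225))*(189 - 15472786) = (-4887 + (-15 + 46225/3))*(-15472597) = (-4887 + 46180/3)*(-15472597) = (31519/3)*(-15472597) = -487680784843/3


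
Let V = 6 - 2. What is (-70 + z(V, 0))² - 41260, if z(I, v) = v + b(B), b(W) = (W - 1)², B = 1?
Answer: -36360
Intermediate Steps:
V = 4
b(W) = (-1 + W)²
z(I, v) = v (z(I, v) = v + (-1 + 1)² = v + 0² = v + 0 = v)
(-70 + z(V, 0))² - 41260 = (-70 + 0)² - 41260 = (-70)² - 41260 = 4900 - 41260 = -36360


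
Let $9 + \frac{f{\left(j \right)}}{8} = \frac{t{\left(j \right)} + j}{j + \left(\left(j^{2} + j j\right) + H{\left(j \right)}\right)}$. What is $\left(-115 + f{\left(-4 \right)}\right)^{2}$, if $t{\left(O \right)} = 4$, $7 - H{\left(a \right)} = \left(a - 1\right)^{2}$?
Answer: $34969$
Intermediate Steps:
$H{\left(a \right)} = 7 - \left(-1 + a\right)^{2}$ ($H{\left(a \right)} = 7 - \left(a - 1\right)^{2} = 7 - \left(-1 + a\right)^{2}$)
$f{\left(j \right)} = -72 + \frac{8 \left(4 + j\right)}{7 + j - \left(-1 + j\right)^{2} + 2 j^{2}}$ ($f{\left(j \right)} = -72 + 8 \frac{4 + j}{j - \left(-7 + \left(-1 + j\right)^{2} - j^{2} - j j\right)} = -72 + 8 \frac{4 + j}{j - \left(-7 + \left(-1 + j\right)^{2} - 2 j^{2}\right)} = -72 + 8 \frac{4 + j}{j + \left(7 - \left(-1 + j\right)^{2} + 2 j^{2}\right)} = -72 + 8 \frac{4 + j}{7 + j - \left(-1 + j\right)^{2} + 2 j^{2}} = -72 + \frac{8 \left(4 + j\right)}{7 + j - \left(-1 + j\right)^{2} + 2 j^{2}}$)
$\left(-115 + f{\left(-4 \right)}\right)^{2} = \left(-115 + \frac{8 \left(-50 - -104 - 9 \left(-4\right)^{2}\right)}{6 + \left(-4\right)^{2} + 3 \left(-4\right)}\right)^{2} = \left(-115 + \frac{8 \left(-50 + 104 - 144\right)}{6 + 16 - 12}\right)^{2} = \left(-115 + \frac{8 \left(-50 + 104 - 144\right)}{10}\right)^{2} = \left(-115 + 8 \cdot \frac{1}{10} \left(-90\right)\right)^{2} = \left(-115 - 72\right)^{2} = \left(-187\right)^{2} = 34969$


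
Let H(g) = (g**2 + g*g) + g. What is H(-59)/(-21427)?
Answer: -6903/21427 ≈ -0.32216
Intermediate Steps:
H(g) = g + 2*g**2 (H(g) = (g**2 + g**2) + g = 2*g**2 + g = g + 2*g**2)
H(-59)/(-21427) = -59*(1 + 2*(-59))/(-21427) = -59*(1 - 118)*(-1/21427) = -59*(-117)*(-1/21427) = 6903*(-1/21427) = -6903/21427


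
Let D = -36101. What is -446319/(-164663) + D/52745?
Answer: 17596596692/8685149935 ≈ 2.0261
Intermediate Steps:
-446319/(-164663) + D/52745 = -446319/(-164663) - 36101/52745 = -446319*(-1/164663) - 36101*1/52745 = 446319/164663 - 36101/52745 = 17596596692/8685149935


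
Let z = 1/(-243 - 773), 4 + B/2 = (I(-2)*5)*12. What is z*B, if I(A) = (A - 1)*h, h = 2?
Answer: 91/127 ≈ 0.71654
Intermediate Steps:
I(A) = -2 + 2*A (I(A) = (A - 1)*2 = (-1 + A)*2 = -2 + 2*A)
B = -728 (B = -8 + 2*(((-2 + 2*(-2))*5)*12) = -8 + 2*(((-2 - 4)*5)*12) = -8 + 2*(-6*5*12) = -8 + 2*(-30*12) = -8 + 2*(-360) = -8 - 720 = -728)
z = -1/1016 (z = 1/(-1016) = -1/1016 ≈ -0.00098425)
z*B = -1/1016*(-728) = 91/127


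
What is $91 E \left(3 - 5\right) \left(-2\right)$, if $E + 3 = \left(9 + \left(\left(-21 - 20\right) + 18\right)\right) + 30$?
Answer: $4732$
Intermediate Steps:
$E = 13$ ($E = -3 + \left(\left(9 + \left(\left(-21 - 20\right) + 18\right)\right) + 30\right) = -3 + \left(\left(9 + \left(-41 + 18\right)\right) + 30\right) = -3 + \left(\left(9 - 23\right) + 30\right) = -3 + \left(-14 + 30\right) = -3 + 16 = 13$)
$91 E \left(3 - 5\right) \left(-2\right) = 91 \cdot 13 \left(3 - 5\right) \left(-2\right) = 1183 \left(\left(-2\right) \left(-2\right)\right) = 1183 \cdot 4 = 4732$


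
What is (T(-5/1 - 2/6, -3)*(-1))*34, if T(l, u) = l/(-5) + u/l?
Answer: -6647/120 ≈ -55.392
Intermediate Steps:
T(l, u) = -l/5 + u/l (T(l, u) = l*(-1/5) + u/l = -l/5 + u/l)
(T(-5/1 - 2/6, -3)*(-1))*34 = ((-(-5/1 - 2/6)/5 - 3/(-5/1 - 2/6))*(-1))*34 = ((-(-5*1 - 2*1/6)/5 - 3/(-5*1 - 2*1/6))*(-1))*34 = ((-(-5 - 1/3)/5 - 3/(-5 - 1/3))*(-1))*34 = ((-1/5*(-16/3) - 3/(-16/3))*(-1))*34 = ((16/15 - 3*(-3/16))*(-1))*34 = ((16/15 + 9/16)*(-1))*34 = ((391/240)*(-1))*34 = -391/240*34 = -6647/120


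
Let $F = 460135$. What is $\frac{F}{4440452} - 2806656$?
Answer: $- \frac{12462820788377}{4440452} \approx -2.8067 \cdot 10^{6}$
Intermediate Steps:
$\frac{F}{4440452} - 2806656 = \frac{460135}{4440452} - 2806656 = - \frac{12462820788377}{4440452}$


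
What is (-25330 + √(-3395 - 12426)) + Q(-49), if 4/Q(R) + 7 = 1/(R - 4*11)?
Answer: -4128883/163 + I*√15821 ≈ -25331.0 + 125.78*I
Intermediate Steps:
Q(R) = 4/(-7 + 1/(-44 + R)) (Q(R) = 4/(-7 + 1/(R - 4*11)) = 4/(-7 + 1/(R - 44)) = 4/(-7 + 1/(-44 + R)))
(-25330 + √(-3395 - 12426)) + Q(-49) = (-25330 + √(-3395 - 12426)) + 4*(44 - 1*(-49))/(-309 + 7*(-49)) = (-25330 + √(-15821)) + 4*(44 + 49)/(-309 - 343) = (-25330 + I*√15821) + 4*93/(-652) = (-25330 + I*√15821) + 4*(-1/652)*93 = (-25330 + I*√15821) - 93/163 = -4128883/163 + I*√15821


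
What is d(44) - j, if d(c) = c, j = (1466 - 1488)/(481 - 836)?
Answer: 15598/355 ≈ 43.938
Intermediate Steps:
j = 22/355 (j = -22/(-355) = -22*(-1/355) = 22/355 ≈ 0.061972)
d(44) - j = 44 - 1*22/355 = 44 - 22/355 = 15598/355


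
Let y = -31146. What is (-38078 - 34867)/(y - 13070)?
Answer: 72945/44216 ≈ 1.6497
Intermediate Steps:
(-38078 - 34867)/(y - 13070) = (-38078 - 34867)/(-31146 - 13070) = -72945/(-44216) = -72945*(-1/44216) = 72945/44216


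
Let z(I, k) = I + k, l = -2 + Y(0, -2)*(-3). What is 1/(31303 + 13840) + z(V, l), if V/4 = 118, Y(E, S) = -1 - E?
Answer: 21352640/45143 ≈ 473.00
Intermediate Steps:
V = 472 (V = 4*118 = 472)
l = 1 (l = -2 + (-1 - 1*0)*(-3) = -2 + (-1 + 0)*(-3) = -2 - 1*(-3) = -2 + 3 = 1)
1/(31303 + 13840) + z(V, l) = 1/(31303 + 13840) + (472 + 1) = 1/45143 + 473 = 21352640/45143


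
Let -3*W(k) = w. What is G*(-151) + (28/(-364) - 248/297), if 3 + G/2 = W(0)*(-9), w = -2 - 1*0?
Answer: 10490677/3861 ≈ 2717.1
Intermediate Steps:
w = -2 (w = -2 + 0 = -2)
W(k) = ⅔ (W(k) = -⅓*(-2) = ⅔)
G = -18 (G = -6 + 2*((⅔)*(-9)) = -6 + 2*(-6) = -6 - 12 = -18)
G*(-151) + (28/(-364) - 248/297) = -18*(-151) + (28/(-364) - 248/297) = 2718 + (28*(-1/364) - 248*1/297) = 2718 + (-1/13 - 248/297) = 2718 - 3521/3861 = 10490677/3861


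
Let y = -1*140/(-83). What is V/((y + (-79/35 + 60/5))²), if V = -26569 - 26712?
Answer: -449639691025/1102439209 ≈ -407.86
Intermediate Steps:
y = 140/83 (y = -140*(-1/83) = 140/83 ≈ 1.6867)
V = -53281
V/((y + (-79/35 + 60/5))²) = -53281/(140/83 + (-79/35 + 60/5))² = -53281/(140/83 + (-79*1/35 + 60*(⅕)))² = -53281/(140/83 + (-79/35 + 12))² = -53281/(140/83 + 341/35)² = -53281/((33203/2905)²) = -53281/1102439209/8439025 = -53281*8439025/1102439209 = -449639691025/1102439209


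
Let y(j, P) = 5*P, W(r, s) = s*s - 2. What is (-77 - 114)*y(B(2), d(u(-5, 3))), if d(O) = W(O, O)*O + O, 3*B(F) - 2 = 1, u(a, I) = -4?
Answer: 57300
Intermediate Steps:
W(r, s) = -2 + s² (W(r, s) = s² - 2 = -2 + s²)
B(F) = 1 (B(F) = ⅔ + (⅓)*1 = ⅔ + ⅓ = 1)
d(O) = O + O*(-2 + O²) (d(O) = (-2 + O²)*O + O = O*(-2 + O²) + O = O + O*(-2 + O²))
(-77 - 114)*y(B(2), d(u(-5, 3))) = (-77 - 114)*(5*((-4)³ - 1*(-4))) = -955*(-64 + 4) = -955*(-60) = -191*(-300) = 57300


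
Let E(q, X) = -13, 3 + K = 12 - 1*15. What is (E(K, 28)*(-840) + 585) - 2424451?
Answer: -2412946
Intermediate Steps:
K = -6 (K = -3 + (12 - 1*15) = -3 + (12 - 15) = -3 - 3 = -6)
(E(K, 28)*(-840) + 585) - 2424451 = (-13*(-840) + 585) - 2424451 = (10920 + 585) - 2424451 = 11505 - 2424451 = -2412946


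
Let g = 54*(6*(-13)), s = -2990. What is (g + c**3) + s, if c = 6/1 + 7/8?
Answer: -3521049/512 ≈ -6877.0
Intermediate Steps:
g = -4212 (g = 54*(-78) = -4212)
c = 55/8 (c = 6*1 + 7*(1/8) = 6 + 7/8 = 55/8 ≈ 6.8750)
(g + c**3) + s = (-4212 + (55/8)**3) - 2990 = (-4212 + 166375/512) - 2990 = -1990169/512 - 2990 = -3521049/512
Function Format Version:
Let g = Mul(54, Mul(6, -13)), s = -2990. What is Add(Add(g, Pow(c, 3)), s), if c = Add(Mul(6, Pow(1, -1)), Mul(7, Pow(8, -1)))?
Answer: Rational(-3521049, 512) ≈ -6877.0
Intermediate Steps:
g = -4212 (g = Mul(54, -78) = -4212)
c = Rational(55, 8) (c = Add(Mul(6, 1), Mul(7, Rational(1, 8))) = Add(6, Rational(7, 8)) = Rational(55, 8) ≈ 6.8750)
Add(Add(g, Pow(c, 3)), s) = Add(Add(-4212, Pow(Rational(55, 8), 3)), -2990) = Add(Add(-4212, Rational(166375, 512)), -2990) = Add(Rational(-1990169, 512), -2990) = Rational(-3521049, 512)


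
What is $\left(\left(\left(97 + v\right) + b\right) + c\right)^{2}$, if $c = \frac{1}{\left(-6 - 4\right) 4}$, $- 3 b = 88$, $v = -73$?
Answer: $\frac{413449}{14400} \approx 28.712$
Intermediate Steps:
$b = - \frac{88}{3}$ ($b = \left(- \frac{1}{3}\right) 88 = - \frac{88}{3} \approx -29.333$)
$c = - \frac{1}{40}$ ($c = \frac{1}{\left(-10\right) 4} = \frac{1}{-40} = - \frac{1}{40} \approx -0.025$)
$\left(\left(\left(97 + v\right) + b\right) + c\right)^{2} = \left(\left(\left(97 - 73\right) - \frac{88}{3}\right) - \frac{1}{40}\right)^{2} = \left(\left(24 - \frac{88}{3}\right) - \frac{1}{40}\right)^{2} = \left(- \frac{16}{3} - \frac{1}{40}\right)^{2} = \left(- \frac{643}{120}\right)^{2} = \frac{413449}{14400}$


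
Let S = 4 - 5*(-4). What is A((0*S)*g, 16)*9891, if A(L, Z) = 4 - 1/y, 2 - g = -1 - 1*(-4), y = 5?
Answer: 187929/5 ≈ 37586.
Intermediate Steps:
g = -1 (g = 2 - (-1 - 1*(-4)) = 2 - (-1 + 4) = 2 - 1*3 = 2 - 3 = -1)
S = 24 (S = 4 + 20 = 24)
A(L, Z) = 19/5 (A(L, Z) = 4 - 1/5 = 4 - 1*⅕ = 4 - ⅕ = 19/5)
A((0*S)*g, 16)*9891 = (19/5)*9891 = 187929/5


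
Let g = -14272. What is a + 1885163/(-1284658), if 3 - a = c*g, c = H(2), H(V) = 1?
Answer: 18336607787/1284658 ≈ 14274.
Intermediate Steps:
c = 1
a = 14275 (a = 3 - (-14272) = 3 - 1*(-14272) = 3 + 14272 = 14275)
a + 1885163/(-1284658) = 14275 + 1885163/(-1284658) = 14275 + 1885163*(-1/1284658) = 14275 - 1885163/1284658 = 18336607787/1284658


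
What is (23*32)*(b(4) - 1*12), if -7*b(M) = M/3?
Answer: -188416/21 ≈ -8972.2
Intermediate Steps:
b(M) = -M/21 (b(M) = -M/(7*3) = -M/21)
(23*32)*(b(4) - 1*12) = (23*32)*(-1/21*4 - 1*12) = 736*(-4/21 - 12) = 736*(-256/21) = -188416/21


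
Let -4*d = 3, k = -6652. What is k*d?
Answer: 4989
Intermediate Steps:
d = -¾ (d = -¼*3 = -¾ ≈ -0.75000)
k*d = -6652*(-¾) = 4989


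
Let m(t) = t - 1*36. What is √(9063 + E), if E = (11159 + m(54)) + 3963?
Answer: √24203 ≈ 155.57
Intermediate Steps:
m(t) = -36 + t (m(t) = t - 36 = -36 + t)
E = 15140 (E = (11159 + (-36 + 54)) + 3963 = (11159 + 18) + 3963 = 11177 + 3963 = 15140)
√(9063 + E) = √(9063 + 15140) = √24203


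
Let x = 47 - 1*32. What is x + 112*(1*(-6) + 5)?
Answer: -97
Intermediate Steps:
x = 15 (x = 47 - 32 = 15)
x + 112*(1*(-6) + 5) = 15 + 112*(1*(-6) + 5) = 15 + 112*(-6 + 5) = 15 + 112*(-1) = 15 - 112 = -97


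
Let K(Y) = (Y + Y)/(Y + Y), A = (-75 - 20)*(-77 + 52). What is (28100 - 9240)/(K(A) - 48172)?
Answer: -18860/48171 ≈ -0.39152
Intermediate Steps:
A = 2375 (A = -95*(-25) = 2375)
K(Y) = 1 (K(Y) = (2*Y)/((2*Y)) = (2*Y)*(1/(2*Y)) = 1)
(28100 - 9240)/(K(A) - 48172) = (28100 - 9240)/(1 - 48172) = 18860/(-48171) = 18860*(-1/48171) = -18860/48171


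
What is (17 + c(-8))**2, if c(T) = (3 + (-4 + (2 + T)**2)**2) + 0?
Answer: 1089936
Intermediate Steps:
c(T) = 3 + (-4 + (2 + T)**2)**2
(17 + c(-8))**2 = (17 + (3 + (-4 + (2 - 8)**2)**2))**2 = (17 + (3 + (-4 + (-6)**2)**2))**2 = (17 + (3 + (-4 + 36)**2))**2 = (17 + (3 + 32**2))**2 = (17 + (3 + 1024))**2 = (17 + 1027)**2 = 1044**2 = 1089936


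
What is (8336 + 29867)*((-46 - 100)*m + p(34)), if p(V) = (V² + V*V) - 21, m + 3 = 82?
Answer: -353110329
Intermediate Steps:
m = 79 (m = -3 + 82 = 79)
p(V) = -21 + 2*V² (p(V) = (V² + V²) - 21 = 2*V² - 21 = -21 + 2*V²)
(8336 + 29867)*((-46 - 100)*m + p(34)) = (8336 + 29867)*((-46 - 100)*79 + (-21 + 2*34²)) = 38203*(-146*79 + (-21 + 2*1156)) = 38203*(-11534 + (-21 + 2312)) = 38203*(-11534 + 2291) = 38203*(-9243) = -353110329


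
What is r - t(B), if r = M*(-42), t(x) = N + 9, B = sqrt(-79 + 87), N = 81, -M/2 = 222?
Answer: 18558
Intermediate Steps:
M = -444 (M = -2*222 = -444)
B = 2*sqrt(2) (B = sqrt(8) = 2*sqrt(2) ≈ 2.8284)
t(x) = 90 (t(x) = 81 + 9 = 90)
r = 18648 (r = -444*(-42) = 18648)
r - t(B) = 18648 - 1*90 = 18648 - 90 = 18558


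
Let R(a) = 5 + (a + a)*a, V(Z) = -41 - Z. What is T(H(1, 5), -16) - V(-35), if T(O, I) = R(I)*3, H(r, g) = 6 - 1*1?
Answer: 1557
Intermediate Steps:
H(r, g) = 5 (H(r, g) = 6 - 1 = 5)
R(a) = 5 + 2*a² (R(a) = 5 + (2*a)*a = 5 + 2*a²)
T(O, I) = 15 + 6*I² (T(O, I) = (5 + 2*I²)*3 = 15 + 6*I²)
T(H(1, 5), -16) - V(-35) = (15 + 6*(-16)²) - (-41 - 1*(-35)) = (15 + 6*256) - (-41 + 35) = (15 + 1536) - 1*(-6) = 1551 + 6 = 1557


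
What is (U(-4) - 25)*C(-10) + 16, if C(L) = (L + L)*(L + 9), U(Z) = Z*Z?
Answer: -164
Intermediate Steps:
U(Z) = Z²
C(L) = 2*L*(9 + L) (C(L) = (2*L)*(9 + L) = 2*L*(9 + L))
(U(-4) - 25)*C(-10) + 16 = ((-4)² - 25)*(2*(-10)*(9 - 10)) + 16 = (16 - 25)*(2*(-10)*(-1)) + 16 = -9*20 + 16 = -180 + 16 = -164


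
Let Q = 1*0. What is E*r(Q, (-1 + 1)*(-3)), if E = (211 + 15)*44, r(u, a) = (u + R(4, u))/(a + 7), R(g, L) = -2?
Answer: -19888/7 ≈ -2841.1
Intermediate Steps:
Q = 0
r(u, a) = (-2 + u)/(7 + a) (r(u, a) = (u - 2)/(a + 7) = (-2 + u)/(7 + a))
E = 9944 (E = 226*44 = 9944)
E*r(Q, (-1 + 1)*(-3)) = 9944*((-2 + 0)/(7 + (-1 + 1)*(-3))) = 9944*(-2/(7 + 0*(-3))) = 9944*(-2/(7 + 0)) = 9944*(-2/7) = -19888/7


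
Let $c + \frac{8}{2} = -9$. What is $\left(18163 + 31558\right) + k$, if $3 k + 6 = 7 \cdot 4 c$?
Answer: $\frac{148793}{3} \approx 49598.0$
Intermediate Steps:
$c = -13$ ($c = -4 - 9 = -13$)
$k = - \frac{370}{3}$ ($k = -2 + \frac{7 \cdot 4 \left(-13\right)}{3} = -2 + \frac{28 \left(-13\right)}{3} = -2 + \frac{1}{3} \left(-364\right) = -2 - \frac{364}{3} = - \frac{370}{3} \approx -123.33$)
$\left(18163 + 31558\right) + k = \left(18163 + 31558\right) - \frac{370}{3} = 49721 - \frac{370}{3} = \frac{148793}{3}$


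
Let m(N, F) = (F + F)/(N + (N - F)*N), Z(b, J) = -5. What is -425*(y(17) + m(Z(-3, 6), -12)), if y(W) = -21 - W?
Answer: 15895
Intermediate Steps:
m(N, F) = 2*F/(N + N*(N - F)) (m(N, F) = (2*F)/(N + N*(N - F)) = 2*F/(N + N*(N - F)))
-425*(y(17) + m(Z(-3, 6), -12)) = -425*((-21 - 1*17) + 2*(-12)/(-5*(1 - 5 - 1*(-12)))) = -425*((-21 - 17) + 2*(-12)*(-1/5)/(1 - 5 + 12)) = -425*(-38 + 2*(-12)*(-1/5)/8) = -425*(-38 + 2*(-12)*(-1/5)*(1/8)) = -425*(-38 + 3/5) = -425*(-187/5) = 15895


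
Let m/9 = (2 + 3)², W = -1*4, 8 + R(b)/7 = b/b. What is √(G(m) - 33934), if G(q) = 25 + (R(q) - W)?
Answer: I*√33954 ≈ 184.27*I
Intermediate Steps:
R(b) = -49 (R(b) = -56 + 7*(b/b) = -56 + 7*1 = -56 + 7 = -49)
W = -4
m = 225 (m = 9*(2 + 3)² = 9*5² = 9*25 = 225)
G(q) = -20 (G(q) = 25 + (-49 - 1*(-4)) = 25 + (-49 + 4) = 25 - 45 = -20)
√(G(m) - 33934) = √(-20 - 33934) = √(-33954) = I*√33954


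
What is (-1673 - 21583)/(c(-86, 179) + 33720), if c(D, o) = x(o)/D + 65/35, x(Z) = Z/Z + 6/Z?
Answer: -2506020048/3633798587 ≈ -0.68964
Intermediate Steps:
x(Z) = 1 + 6/Z
c(D, o) = 13/7 + (6 + o)/(D*o) (c(D, o) = ((6 + o)/o)/D + 65/35 = (6 + o)/(D*o) + 65*(1/35) = (6 + o)/(D*o) + 13/7 = 13/7 + (6 + o)/(D*o))
(-1673 - 21583)/(c(-86, 179) + 33720) = (-1673 - 21583)/((13/7 + 1/(-86) + 6/(-86*179)) + 33720) = -23256/((13/7 - 1/86 + 6*(-1/86)*(1/179)) + 33720) = -23256/((13/7 - 1/86 - 3/7697) + 33720) = -23256/(198827/107758 + 33720) = -23256/3633798587/107758 = -23256*107758/3633798587 = -2506020048/3633798587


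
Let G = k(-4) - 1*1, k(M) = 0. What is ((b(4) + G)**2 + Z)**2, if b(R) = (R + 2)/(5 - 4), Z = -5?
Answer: 400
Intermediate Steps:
b(R) = 2 + R (b(R) = (2 + R)/1 = (2 + R)*1 = 2 + R)
G = -1 (G = 0 - 1*1 = 0 - 1 = -1)
((b(4) + G)**2 + Z)**2 = (((2 + 4) - 1)**2 - 5)**2 = ((6 - 1)**2 - 5)**2 = (5**2 - 5)**2 = (25 - 5)**2 = 20**2 = 400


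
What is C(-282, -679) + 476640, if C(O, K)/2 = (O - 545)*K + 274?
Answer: 1600254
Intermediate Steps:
C(O, K) = 548 + 2*K*(-545 + O) (C(O, K) = 2*((O - 545)*K + 274) = 2*((-545 + O)*K + 274) = 2*(K*(-545 + O) + 274) = 2*(274 + K*(-545 + O)) = 548 + 2*K*(-545 + O))
C(-282, -679) + 476640 = (548 - 1090*(-679) + 2*(-679)*(-282)) + 476640 = (548 + 740110 + 382956) + 476640 = 1123614 + 476640 = 1600254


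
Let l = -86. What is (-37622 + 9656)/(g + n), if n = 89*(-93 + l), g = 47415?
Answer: -13983/15742 ≈ -0.88826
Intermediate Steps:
n = -15931 (n = 89*(-93 - 86) = 89*(-179) = -15931)
(-37622 + 9656)/(g + n) = (-37622 + 9656)/(47415 - 15931) = -27966/31484 = -27966*1/31484 = -13983/15742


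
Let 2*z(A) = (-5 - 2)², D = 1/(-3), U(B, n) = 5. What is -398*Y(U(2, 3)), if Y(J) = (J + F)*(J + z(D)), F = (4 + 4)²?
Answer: -810129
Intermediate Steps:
D = -⅓ ≈ -0.33333
z(A) = 49/2 (z(A) = (-5 - 2)²/2 = (½)*(-7)² = (½)*49 = 49/2)
F = 64 (F = 8² = 64)
Y(J) = (64 + J)*(49/2 + J) (Y(J) = (J + 64)*(J + 49/2) = (64 + J)*(49/2 + J))
-398*Y(U(2, 3)) = -398*(1568 + 5² + (177/2)*5) = -398*(1568 + 25 + 885/2) = -398*4071/2 = -810129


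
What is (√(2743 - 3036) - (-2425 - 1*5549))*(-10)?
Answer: -79740 - 10*I*√293 ≈ -79740.0 - 171.17*I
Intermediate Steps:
(√(2743 - 3036) - (-2425 - 1*5549))*(-10) = (√(-293) - (-2425 - 5549))*(-10) = (I*√293 - 1*(-7974))*(-10) = (I*√293 + 7974)*(-10) = (7974 + I*√293)*(-10) = -79740 - 10*I*√293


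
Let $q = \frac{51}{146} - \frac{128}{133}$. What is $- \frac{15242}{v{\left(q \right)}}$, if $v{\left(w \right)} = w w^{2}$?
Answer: $\frac{111597752304716944}{1687284042625} \approx 66141.0$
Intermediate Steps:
$q = - \frac{11905}{19418}$ ($q = 51 \cdot \frac{1}{146} - \frac{128}{133} = \frac{51}{146} - \frac{128}{133} = - \frac{11905}{19418} \approx -0.61309$)
$v{\left(w \right)} = w^{3}$
$- \frac{15242}{v{\left(q \right)}} = - \frac{15242}{\left(- \frac{11905}{19418}\right)^{3}} = - \frac{15242}{- \frac{1687284042625}{7321726302632}} = \left(-15242\right) \left(- \frac{7321726302632}{1687284042625}\right) = \frac{111597752304716944}{1687284042625}$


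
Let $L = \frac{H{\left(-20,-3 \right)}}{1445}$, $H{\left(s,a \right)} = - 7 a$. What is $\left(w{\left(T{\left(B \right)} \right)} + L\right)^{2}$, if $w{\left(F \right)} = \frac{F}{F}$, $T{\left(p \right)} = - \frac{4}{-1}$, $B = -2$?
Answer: $\frac{2149156}{2088025} \approx 1.0293$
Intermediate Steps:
$T{\left(p \right)} = 4$ ($T{\left(p \right)} = \left(-4\right) \left(-1\right) = 4$)
$L = \frac{21}{1445}$ ($L = \frac{\left(-7\right) \left(-3\right)}{1445} = 21 \cdot \frac{1}{1445} = \frac{21}{1445} \approx 0.014533$)
$w{\left(F \right)} = 1$
$\left(w{\left(T{\left(B \right)} \right)} + L\right)^{2} = \left(1 + \frac{21}{1445}\right)^{2} = \left(\frac{1466}{1445}\right)^{2} = \frac{2149156}{2088025}$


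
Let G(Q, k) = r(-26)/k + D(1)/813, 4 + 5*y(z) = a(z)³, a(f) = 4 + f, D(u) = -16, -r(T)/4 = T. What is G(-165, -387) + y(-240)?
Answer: -275706141452/104877 ≈ -2.6289e+6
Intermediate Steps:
r(T) = -4*T
y(z) = -⅘ + (4 + z)³/5
G(Q, k) = -16/813 + 104/k (G(Q, k) = (-4*(-26))/k - 16/813 = 104/k - 16*1/813 = 104/k - 16/813 = -16/813 + 104/k)
G(-165, -387) + y(-240) = (-16/813 + 104/(-387)) + (-⅘ + (4 - 240)³/5) = (-16/813 + 104*(-1/387)) + (-⅘ + (⅕)*(-236)³) = (-16/813 - 104/387) + (-⅘ + (⅕)*(-13144256)) = -30248/104877 + (-⅘ - 13144256/5) = -30248/104877 - 2628852 = -275706141452/104877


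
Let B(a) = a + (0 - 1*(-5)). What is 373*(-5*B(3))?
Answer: -14920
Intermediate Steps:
B(a) = 5 + a (B(a) = a + (0 + 5) = a + 5 = 5 + a)
373*(-5*B(3)) = 373*(-5*(5 + 3)) = 373*(-5*8) = 373*(-40) = -14920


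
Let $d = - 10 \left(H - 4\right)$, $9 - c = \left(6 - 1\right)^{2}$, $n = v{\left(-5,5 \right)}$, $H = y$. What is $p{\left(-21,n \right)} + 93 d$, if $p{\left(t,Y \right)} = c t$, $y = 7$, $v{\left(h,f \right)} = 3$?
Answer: $-2454$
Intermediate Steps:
$H = 7$
$n = 3$
$c = -16$ ($c = 9 - \left(6 - 1\right)^{2} = 9 - 5^{2} = 9 - 25 = -16$)
$p{\left(t,Y \right)} = - 16 t$
$d = -30$ ($d = - 10 \left(7 - 4\right) = \left(-10\right) 3 = -30$)
$p{\left(-21,n \right)} + 93 d = \left(-16\right) \left(-21\right) + 93 \left(-30\right) = 336 - 2790 = -2454$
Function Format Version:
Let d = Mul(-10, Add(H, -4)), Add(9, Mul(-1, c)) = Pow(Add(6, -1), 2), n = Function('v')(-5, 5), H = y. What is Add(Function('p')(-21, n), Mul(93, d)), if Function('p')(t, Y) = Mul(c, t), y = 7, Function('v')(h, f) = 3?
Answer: -2454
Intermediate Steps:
H = 7
n = 3
c = -16 (c = Add(9, Mul(-1, Pow(Add(6, -1), 2))) = Add(9, Mul(-1, Pow(5, 2))) = Add(9, Mul(-1, 25)) = Add(9, -25) = -16)
Function('p')(t, Y) = Mul(-16, t)
d = -30 (d = Mul(-10, Add(7, -4)) = Mul(-10, 3) = -30)
Add(Function('p')(-21, n), Mul(93, d)) = Add(Mul(-16, -21), Mul(93, -30)) = Add(336, -2790) = -2454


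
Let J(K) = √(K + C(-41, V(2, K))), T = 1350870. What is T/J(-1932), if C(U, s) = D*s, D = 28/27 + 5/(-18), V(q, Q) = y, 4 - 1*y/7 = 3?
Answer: -4052610*I*√624246/104041 ≈ -30776.0*I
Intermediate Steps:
y = 7 (y = 28 - 7*3 = 28 - 21 = 7)
V(q, Q) = 7
D = 41/54 (D = 28*(1/27) + 5*(-1/18) = 28/27 - 5/18 = 41/54 ≈ 0.75926)
C(U, s) = 41*s/54
J(K) = √(287/54 + K) (J(K) = √(K + (41/54)*7) = √(K + 287/54) = √(287/54 + K))
T/J(-1932) = 1350870/((√(1722 + 324*(-1932))/18)) = 1350870/((√(1722 - 625968)/18)) = 1350870/((√(-624246)/18)) = 1350870/(((I*√624246)/18)) = 1350870/((I*√624246/18)) = 1350870*(-3*I*√624246/104041) = -4052610*I*√624246/104041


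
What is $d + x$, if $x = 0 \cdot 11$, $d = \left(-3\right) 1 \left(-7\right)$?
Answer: $21$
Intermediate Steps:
$d = 21$ ($d = \left(-3\right) \left(-7\right) = 21$)
$x = 0$
$d + x = 21 + 0 = 21$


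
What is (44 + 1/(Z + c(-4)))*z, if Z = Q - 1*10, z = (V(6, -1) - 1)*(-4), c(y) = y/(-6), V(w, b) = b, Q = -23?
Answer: 34120/97 ≈ 351.75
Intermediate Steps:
c(y) = -y/6 (c(y) = y*(-⅙) = -y/6)
z = 8 (z = (-1 - 1)*(-4) = -2*(-4) = 8)
Z = -33 (Z = -23 - 1*10 = -23 - 10 = -33)
(44 + 1/(Z + c(-4)))*z = (44 + 1/(-33 - ⅙*(-4)))*8 = (44 + 1/(-33 + ⅔))*8 = (44 + 1/(-97/3))*8 = (44 - 3/97)*8 = (4265/97)*8 = 34120/97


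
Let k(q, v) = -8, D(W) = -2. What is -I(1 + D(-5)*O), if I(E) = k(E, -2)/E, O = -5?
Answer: 8/11 ≈ 0.72727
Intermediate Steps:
I(E) = -8/E
-I(1 + D(-5)*O) = -(-8)/(1 - 2*(-5)) = -(-8)/(1 + 10) = -(-8)/11 = -1*(-8/11) = 8/11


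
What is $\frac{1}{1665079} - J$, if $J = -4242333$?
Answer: $\frac{7063819589308}{1665079} \approx 4.2423 \cdot 10^{6}$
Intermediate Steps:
$\frac{1}{1665079} - J = \frac{1}{1665079} - -4242333 = \frac{1}{1665079} + 4242333 = \frac{7063819589308}{1665079}$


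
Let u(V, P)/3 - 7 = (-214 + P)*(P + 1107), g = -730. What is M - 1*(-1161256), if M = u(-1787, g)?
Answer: 93613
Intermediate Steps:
u(V, P) = 21 + 3*(-214 + P)*(1107 + P) (u(V, P) = 21 + 3*((-214 + P)*(P + 1107)) = 21 + 3*((-214 + P)*(1107 + P)) = 21 + 3*(-214 + P)*(1107 + P))
M = -1067643 (M = -710673 + 3*(-730)² + 2679*(-730) = -710673 + 3*532900 - 1955670 = -710673 + 1598700 - 1955670 = -1067643)
M - 1*(-1161256) = -1067643 - 1*(-1161256) = -1067643 + 1161256 = 93613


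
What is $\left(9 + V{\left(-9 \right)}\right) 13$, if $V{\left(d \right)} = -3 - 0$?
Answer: $78$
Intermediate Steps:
$V{\left(d \right)} = -3$ ($V{\left(d \right)} = -3 + 0 = -3$)
$\left(9 + V{\left(-9 \right)}\right) 13 = \left(9 - 3\right) 13 = 6 \cdot 13 = 78$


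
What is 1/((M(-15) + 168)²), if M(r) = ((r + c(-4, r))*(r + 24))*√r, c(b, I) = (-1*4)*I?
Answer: -I/(136080*√15 + 2432151*I) ≈ -3.9272e-7 - 8.51e-8*I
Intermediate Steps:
c(b, I) = -4*I
M(r) = -3*r^(3/2)*(24 + r) (M(r) = ((r - 4*r)*(r + 24))*√r = ((-3*r)*(24 + r))*√r = (-3*r*(24 + r))*√r = -3*r^(3/2)*(24 + r))
1/((M(-15) + 168)²) = 1/((3*(-15)^(3/2)*(-24 - 1*(-15)) + 168)²) = 1/((3*(-15*I*√15)*(-24 + 15) + 168)²) = 1/((3*(-15*I*√15)*(-9) + 168)²) = 1/((405*I*√15 + 168)²) = 1/((168 + 405*I*√15)²) = (168 + 405*I*√15)⁻²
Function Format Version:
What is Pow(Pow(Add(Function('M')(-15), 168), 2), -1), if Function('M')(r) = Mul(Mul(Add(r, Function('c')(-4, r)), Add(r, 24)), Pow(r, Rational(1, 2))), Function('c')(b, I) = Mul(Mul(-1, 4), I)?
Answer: Mul(-1, I, Pow(Add(Mul(136080, Pow(15, Rational(1, 2))), Mul(2432151, I)), -1)) ≈ Add(-3.9272e-7, Mul(-8.5100e-8, I))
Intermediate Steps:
Function('c')(b, I) = Mul(-4, I)
Function('M')(r) = Mul(-3, Pow(r, Rational(3, 2)), Add(24, r)) (Function('M')(r) = Mul(Mul(Add(r, Mul(-4, r)), Add(r, 24)), Pow(r, Rational(1, 2))) = Mul(Mul(Mul(-3, r), Add(24, r)), Pow(r, Rational(1, 2))) = Mul(Mul(-3, r, Add(24, r)), Pow(r, Rational(1, 2))) = Mul(-3, Pow(r, Rational(3, 2)), Add(24, r)))
Pow(Pow(Add(Function('M')(-15), 168), 2), -1) = Pow(Pow(Add(Mul(3, Pow(-15, Rational(3, 2)), Add(-24, Mul(-1, -15))), 168), 2), -1) = Pow(Pow(Add(Mul(3, Mul(-15, I, Pow(15, Rational(1, 2))), Add(-24, 15)), 168), 2), -1) = Pow(Pow(Add(Mul(3, Mul(-15, I, Pow(15, Rational(1, 2))), -9), 168), 2), -1) = Pow(Pow(Add(Mul(405, I, Pow(15, Rational(1, 2))), 168), 2), -1) = Pow(Pow(Add(168, Mul(405, I, Pow(15, Rational(1, 2)))), 2), -1) = Pow(Add(168, Mul(405, I, Pow(15, Rational(1, 2)))), -2)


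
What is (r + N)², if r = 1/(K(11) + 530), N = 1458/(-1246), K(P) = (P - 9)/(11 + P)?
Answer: 367573013284/269318443681 ≈ 1.3648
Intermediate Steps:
K(P) = (-9 + P)/(11 + P)
N = -729/623 (N = 1458*(-1/1246) = -729/623 ≈ -1.1701)
r = 11/5831 (r = 1/((-9 + 11)/(11 + 11) + 530) = 1/(2/22 + 530) = 1/((1/22)*2 + 530) = 1/(1/11 + 530) = 1/(5831/11) = 11/5831 ≈ 0.0018865)
(r + N)² = (11/5831 - 729/623)² = (-606278/518959)² = 367573013284/269318443681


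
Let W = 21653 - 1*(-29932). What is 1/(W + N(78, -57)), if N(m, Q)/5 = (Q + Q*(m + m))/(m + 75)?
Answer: 51/2615920 ≈ 1.9496e-5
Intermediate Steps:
N(m, Q) = 5*(Q + 2*Q*m)/(75 + m) (N(m, Q) = 5*((Q + Q*(m + m))/(m + 75)) = 5*((Q + Q*(2*m))/(75 + m)) = 5*((Q + 2*Q*m)/(75 + m)) = 5*(Q + 2*Q*m)/(75 + m))
W = 51585 (W = 21653 + 29932 = 51585)
1/(W + N(78, -57)) = 1/(51585 + 5*(-57)*(1 + 2*78)/(75 + 78)) = 1/(51585 + 5*(-57)*(1 + 156)/153) = 1/(51585 + 5*(-57)*(1/153)*157) = 1/(51585 - 14915/51) = 1/(2615920/51) = 51/2615920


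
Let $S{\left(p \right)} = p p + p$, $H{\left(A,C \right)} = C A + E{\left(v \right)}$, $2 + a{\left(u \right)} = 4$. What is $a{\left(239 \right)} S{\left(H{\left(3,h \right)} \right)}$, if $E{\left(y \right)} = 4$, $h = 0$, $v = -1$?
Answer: $40$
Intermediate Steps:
$a{\left(u \right)} = 2$ ($a{\left(u \right)} = -2 + 4 = 2$)
$H{\left(A,C \right)} = 4 + A C$ ($H{\left(A,C \right)} = C A + 4 = A C + 4 = 4 + A C$)
$S{\left(p \right)} = p + p^{2}$ ($S{\left(p \right)} = p^{2} + p = p + p^{2}$)
$a{\left(239 \right)} S{\left(H{\left(3,h \right)} \right)} = 2 \left(4 + 3 \cdot 0\right) \left(1 + \left(4 + 3 \cdot 0\right)\right) = 2 \left(4 + 0\right) \left(1 + \left(4 + 0\right)\right) = 2 \cdot 4 \left(1 + 4\right) = 2 \cdot 4 \cdot 5 = 2 \cdot 20 = 40$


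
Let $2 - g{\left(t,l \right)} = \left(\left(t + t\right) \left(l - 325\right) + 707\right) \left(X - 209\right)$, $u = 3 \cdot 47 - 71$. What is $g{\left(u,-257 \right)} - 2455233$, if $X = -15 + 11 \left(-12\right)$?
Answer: $-31210419$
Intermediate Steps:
$X = -147$ ($X = -15 - 132 = -147$)
$u = 70$ ($u = 141 - 71 = 70$)
$g{\left(t,l \right)} = 251694 + 712 t \left(-325 + l\right)$ ($g{\left(t,l \right)} = 2 - \left(\left(t + t\right) \left(l - 325\right) + 707\right) \left(-147 - 209\right) = 2 - \left(2 t \left(-325 + l\right) + 707\right) \left(-356\right) = 2 - \left(707 + 2 t \left(-325 + l\right)\right) \left(-356\right) = 2 - \left(-251692 - 712 t \left(-325 + l\right)\right) = 2 + \left(251692 + 712 t \left(-325 + l\right)\right) = 251694 + 712 t \left(-325 + l\right)$)
$g{\left(u,-257 \right)} - 2455233 = \left(251694 - 16198000 + 712 \left(-257\right) 70\right) - 2455233 = \left(251694 - 16198000 - 12808880\right) - 2455233 = -28755186 - 2455233 = -31210419$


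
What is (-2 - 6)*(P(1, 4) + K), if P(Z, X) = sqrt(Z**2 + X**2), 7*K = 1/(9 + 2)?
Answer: -8/77 - 8*sqrt(17) ≈ -33.089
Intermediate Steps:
K = 1/77 (K = 1/(7*(9 + 2)) = (1/7)/11 = (1/7)*(1/11) = 1/77 ≈ 0.012987)
P(Z, X) = sqrt(X**2 + Z**2)
(-2 - 6)*(P(1, 4) + K) = (-2 - 6)*(sqrt(4**2 + 1**2) + 1/77) = -8*(sqrt(16 + 1) + 1/77) = -8*(sqrt(17) + 1/77) = -8*(1/77 + sqrt(17)) = -8/77 - 8*sqrt(17)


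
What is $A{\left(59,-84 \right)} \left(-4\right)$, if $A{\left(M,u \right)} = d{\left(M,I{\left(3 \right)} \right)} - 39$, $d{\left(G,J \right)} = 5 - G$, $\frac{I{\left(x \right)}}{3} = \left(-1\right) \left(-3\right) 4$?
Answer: $372$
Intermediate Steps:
$I{\left(x \right)} = 36$ ($I{\left(x \right)} = 3 \left(-1\right) \left(-3\right) 4 = 3 \cdot 3 \cdot 4 = 3 \cdot 12 = 36$)
$A{\left(M,u \right)} = -34 - M$ ($A{\left(M,u \right)} = \left(5 - M\right) - 39 = -34 - M$)
$A{\left(59,-84 \right)} \left(-4\right) = \left(-34 - 59\right) \left(-4\right) = \left(-93\right) \left(-4\right) = 372$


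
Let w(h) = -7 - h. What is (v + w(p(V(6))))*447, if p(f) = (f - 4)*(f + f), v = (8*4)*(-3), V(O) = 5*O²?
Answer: -28367961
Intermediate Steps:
v = -96 (v = 32*(-3) = -96)
p(f) = 2*f*(-4 + f) (p(f) = (-4 + f)*(2*f) = 2*f*(-4 + f))
(v + w(p(V(6))))*447 = (-96 + (-7 - 2*5*6²*(-4 + 5*6²)))*447 = (-96 + (-7 - 2*5*36*(-4 + 5*36)))*447 = (-96 + (-7 - 2*180*(-4 + 180)))*447 = (-96 + (-7 - 2*180*176))*447 = (-96 + (-7 - 1*63360))*447 = (-96 + (-7 - 63360))*447 = (-96 - 63367)*447 = -63463*447 = -28367961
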